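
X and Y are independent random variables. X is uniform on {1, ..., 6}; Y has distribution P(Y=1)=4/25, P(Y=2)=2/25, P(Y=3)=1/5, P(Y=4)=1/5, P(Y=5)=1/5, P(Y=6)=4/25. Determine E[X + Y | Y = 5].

P(Y = 5) = 1/5.
Summing (X+Y)·P(x,y) over outcomes with Y = 5 gives 17/10.
E[X + Y | Y = 5] = (17/10) / (1/5) = 17/2.

17/2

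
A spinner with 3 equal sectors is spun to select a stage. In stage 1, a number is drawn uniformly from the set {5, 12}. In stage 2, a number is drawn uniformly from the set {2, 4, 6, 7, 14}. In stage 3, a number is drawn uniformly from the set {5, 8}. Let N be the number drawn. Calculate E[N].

E[N | stage 1] = (5+12)/2 = 17/2.
E[N | stage 2] = (2+4+6+7+14)/5 = 33/5.
E[N | stage 3] = (5+8)/2 = 13/2.
E[N] = (1/3)·(17/2) + (1/3)·(33/5) + (1/3)·(13/2) = 36/5.

36/5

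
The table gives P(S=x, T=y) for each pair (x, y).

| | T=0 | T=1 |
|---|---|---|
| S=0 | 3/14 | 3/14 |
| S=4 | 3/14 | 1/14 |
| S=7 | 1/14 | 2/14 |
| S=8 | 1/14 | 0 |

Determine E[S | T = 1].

3

P(T = 1) = 3/7.
Σ S·P over the event = 0·(3/14) + 4·(1/14) + 7·(2/14) = 9/7.
E[S | T = 1] = (9/7) / (3/7) = 3.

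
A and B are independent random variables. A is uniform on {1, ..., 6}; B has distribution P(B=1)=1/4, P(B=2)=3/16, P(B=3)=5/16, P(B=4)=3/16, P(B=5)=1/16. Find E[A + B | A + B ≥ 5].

P(A + B ≥ 5) = 73/96.
Summing (A+B)·P(x,y) over outcomes with A + B ≥ 5 gives 511/96.
E[A + B | A + B ≥ 5] = (511/96) / (73/96) = 7.

7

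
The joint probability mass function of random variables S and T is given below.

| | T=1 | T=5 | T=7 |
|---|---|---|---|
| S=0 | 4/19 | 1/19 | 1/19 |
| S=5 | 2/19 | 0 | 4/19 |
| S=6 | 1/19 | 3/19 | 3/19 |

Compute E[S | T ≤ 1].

16/7

P(T ≤ 1) = 7/19.
Σ S·P over the event = 0·(4/19) + 5·(2/19) + 6·(1/19) = 16/19.
E[S | T ≤ 1] = (16/19) / (7/19) = 16/7.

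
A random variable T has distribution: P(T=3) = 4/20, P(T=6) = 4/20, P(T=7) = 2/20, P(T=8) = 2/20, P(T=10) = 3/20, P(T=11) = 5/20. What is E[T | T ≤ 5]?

P(T ≤ 5) = 1/5.
Σ over the event: 3·1/5 = 3/5.
E[T | T ≤ 5] = (3/5) / (1/5) = 3.

3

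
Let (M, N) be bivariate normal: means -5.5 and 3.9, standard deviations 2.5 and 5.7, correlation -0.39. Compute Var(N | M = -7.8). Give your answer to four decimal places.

27.5483

For a bivariate normal, Var(N | M=x) = σ_N²(1 − ρ²).
Var(N | M=-7.8) = (5.7)²·(1 − (-0.39)²) = 32.49·0.8479 = 27.5483.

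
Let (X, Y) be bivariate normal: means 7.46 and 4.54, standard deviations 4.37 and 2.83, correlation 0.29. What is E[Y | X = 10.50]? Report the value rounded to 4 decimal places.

5.1109

E[Y | X=x] = μ_Y + ρ(σ_Y/σ_X)(x − μ_X) for jointly normal variables.
E[Y | X=10.50] = 4.54 + (0.29)·(2.83/4.37)·(10.50 − (7.46)) = 4.54 + (0.1878)·(3.04) = 5.1109.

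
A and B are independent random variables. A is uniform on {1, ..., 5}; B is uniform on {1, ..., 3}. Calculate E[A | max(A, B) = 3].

12/5

Outcomes with max(A, B) = 3: (1,3), (2,3), (3,1), (3,2), (3,3), each with probability 1/15.
E[A | max(A, B) = 3] = (1 + 2 + 3 + 3 + 3) / 5 = 12/5.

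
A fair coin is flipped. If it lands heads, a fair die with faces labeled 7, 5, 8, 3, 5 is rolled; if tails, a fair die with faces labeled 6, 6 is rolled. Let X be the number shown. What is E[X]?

29/5

E[X | heads] = (7+5+8+3+5)/5 = 28/5.
E[X | tails] = (6+6)/2 = 6.
E[X] = (1/2)·(28/5) + (1/2)·(6) = 29/5.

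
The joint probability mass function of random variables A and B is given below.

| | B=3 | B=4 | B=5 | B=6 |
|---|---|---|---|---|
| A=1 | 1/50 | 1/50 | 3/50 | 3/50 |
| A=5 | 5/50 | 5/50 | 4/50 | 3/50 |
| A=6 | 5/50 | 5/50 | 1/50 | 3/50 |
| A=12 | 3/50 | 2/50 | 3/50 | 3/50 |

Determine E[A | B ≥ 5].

137/23

P(B ≥ 5) = 23/50.
Σ A·P over the event = 1·(3/50) + 1·(3/50) + 5·(4/50) + 5·(3/50) + 6·(1/50) + 6·(3/50) + 12·(3/50) + 12·(3/50) = 137/50.
E[A | B ≥ 5] = (137/50) / (23/50) = 137/23.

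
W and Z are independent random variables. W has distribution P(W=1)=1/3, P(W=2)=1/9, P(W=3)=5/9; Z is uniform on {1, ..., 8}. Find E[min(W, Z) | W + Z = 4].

P(W + Z = 4) = 1/8.
Summing min(W,Z)·P(x,y) over outcomes with W + Z = 4 gives 5/36.
E[min(W, Z) | W + Z = 4] = (5/36) / (1/8) = 10/9.

10/9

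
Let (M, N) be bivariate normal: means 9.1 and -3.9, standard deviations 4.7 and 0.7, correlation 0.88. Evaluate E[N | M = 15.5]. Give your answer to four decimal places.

For a bivariate normal, E[N | M=x] = μ_N + ρ·(σ_N/σ_M)·(x − μ_M).
E[N | M=15.5] = -3.9 + (0.88)·(0.7/4.7)·(15.5 − (9.1)) = -3.9 + (0.13106)·(6.4) = -3.0612.

-3.0612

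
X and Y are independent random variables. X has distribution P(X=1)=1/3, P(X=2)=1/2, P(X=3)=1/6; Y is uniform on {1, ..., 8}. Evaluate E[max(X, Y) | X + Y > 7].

7

P(X + Y > 7) = 17/48.
Summing max(X,Y)·P(x,y) over outcomes with X + Y > 7 gives 119/48.
E[max(X, Y) | X + Y > 7] = (119/48) / (17/48) = 7.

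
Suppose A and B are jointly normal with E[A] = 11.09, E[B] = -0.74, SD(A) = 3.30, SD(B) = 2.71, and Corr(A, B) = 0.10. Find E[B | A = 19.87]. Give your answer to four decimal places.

-0.0190

The regression of B on A has slope ρ·σ_B/σ_A and passes through (μ_A, μ_B).
E[B | A=19.87] = -0.74 + (0.10)·(2.71/3.30)·(19.87 − (11.09)) = -0.74 + (0.082121)·(8.78) = -0.0190.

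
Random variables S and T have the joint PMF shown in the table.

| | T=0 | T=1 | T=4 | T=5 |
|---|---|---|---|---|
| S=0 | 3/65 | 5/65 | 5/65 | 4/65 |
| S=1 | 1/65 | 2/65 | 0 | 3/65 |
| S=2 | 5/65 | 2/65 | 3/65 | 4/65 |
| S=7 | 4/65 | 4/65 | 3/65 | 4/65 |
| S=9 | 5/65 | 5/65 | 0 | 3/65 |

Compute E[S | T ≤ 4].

P(T ≤ 4) = 47/65.
Summing S·P(S=x,T=y) over the conditioning event gives 38/13.
E[S | T ≤ 4] = (38/13) / (47/65) = 190/47.

190/47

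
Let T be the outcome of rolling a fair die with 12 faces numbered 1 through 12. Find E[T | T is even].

Given T is even, T is equally likely to be any of {2, 4, 6, 8, 10, 12}.
E[T | T is even] = (2 + 4 + 6 + 8 + 10 + 12) / 6 = 7.

7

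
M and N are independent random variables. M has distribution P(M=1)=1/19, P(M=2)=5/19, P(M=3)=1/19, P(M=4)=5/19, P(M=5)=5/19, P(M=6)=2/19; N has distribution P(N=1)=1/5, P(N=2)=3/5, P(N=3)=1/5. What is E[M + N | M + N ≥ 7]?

52/7

P(M + N ≥ 7) = 7/19.
Summing (M+N)·P(x,y) over outcomes with M + N ≥ 7 gives 52/19.
E[M + N | M + N ≥ 7] = (52/19) / (7/19) = 52/7.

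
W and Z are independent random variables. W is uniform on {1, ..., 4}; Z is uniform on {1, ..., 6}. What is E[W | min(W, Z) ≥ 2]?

3

P(min(W, Z) ≥ 2) = 5/8.
Summing W·P(x,y) over outcomes with min(W, Z) ≥ 2 gives 15/8.
E[W | min(W, Z) ≥ 2] = (15/8) / (5/8) = 3.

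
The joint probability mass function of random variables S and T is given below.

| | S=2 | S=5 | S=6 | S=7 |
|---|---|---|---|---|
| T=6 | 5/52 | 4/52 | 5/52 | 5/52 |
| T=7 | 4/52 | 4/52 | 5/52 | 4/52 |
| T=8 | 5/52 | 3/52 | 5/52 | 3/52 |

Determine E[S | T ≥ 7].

P(T ≥ 7) = 33/52.
Σ S·P over the event = 2·(4/52) + 2·(5/52) + 5·(4/52) + 5·(3/52) + 6·(5/52) + 6·(5/52) + 7·(4/52) + 7·(3/52) = 81/26.
E[S | T ≥ 7] = (81/26) / (33/52) = 54/11.

54/11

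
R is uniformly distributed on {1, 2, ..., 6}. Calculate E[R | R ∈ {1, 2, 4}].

7/3

P(R ∈ {1, 2, 4}) = 1/2.
Σ over the event: 1·1/6 + 2·1/6 + 4·1/6 = 7/6.
E[R | R ∈ {1, 2, 4}] = (7/6) / (1/2) = 7/3.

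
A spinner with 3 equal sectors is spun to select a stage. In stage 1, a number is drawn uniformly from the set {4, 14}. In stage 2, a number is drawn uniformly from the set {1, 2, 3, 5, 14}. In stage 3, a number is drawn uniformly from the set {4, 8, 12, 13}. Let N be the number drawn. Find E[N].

E[N | stage 1] = (4+14)/2 = 9.
E[N | stage 2] = (1+2+3+5+14)/5 = 5.
E[N | stage 3] = (4+8+12+13)/4 = 37/4.
E[N] = (1/3)·(9) + (1/3)·(5) + (1/3)·(37/4) = 31/4.

31/4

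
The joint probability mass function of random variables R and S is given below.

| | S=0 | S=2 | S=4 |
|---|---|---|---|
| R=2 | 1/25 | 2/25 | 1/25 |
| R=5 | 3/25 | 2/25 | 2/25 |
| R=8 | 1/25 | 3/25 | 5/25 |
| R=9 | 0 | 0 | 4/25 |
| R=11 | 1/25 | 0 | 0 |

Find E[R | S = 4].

P(S = 4) = 12/25.
Σ R·P over the event = 2·(1/25) + 5·(2/25) + 8·(5/25) + 9·(4/25) = 88/25.
E[R | S = 4] = (88/25) / (12/25) = 22/3.

22/3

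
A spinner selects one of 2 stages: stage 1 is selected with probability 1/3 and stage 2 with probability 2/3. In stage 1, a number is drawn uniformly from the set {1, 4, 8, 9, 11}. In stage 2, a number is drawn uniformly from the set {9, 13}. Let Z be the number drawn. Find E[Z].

143/15

E[Z | stage 1] = (1+4+8+9+11)/5 = 33/5.
E[Z | stage 2] = (9+13)/2 = 11.
E[Z] = (1/3)·(33/5) + (2/3)·(11) = 143/15.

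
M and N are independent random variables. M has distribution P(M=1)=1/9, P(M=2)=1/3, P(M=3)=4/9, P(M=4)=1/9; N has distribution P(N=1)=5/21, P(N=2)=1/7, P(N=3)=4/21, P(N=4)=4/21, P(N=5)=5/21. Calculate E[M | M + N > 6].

95/32

P(M + N > 6) = 64/189.
Summing M·P(x,y) over outcomes with M + N > 6 gives 190/189.
E[M | M + N > 6] = (190/189) / (64/189) = 95/32.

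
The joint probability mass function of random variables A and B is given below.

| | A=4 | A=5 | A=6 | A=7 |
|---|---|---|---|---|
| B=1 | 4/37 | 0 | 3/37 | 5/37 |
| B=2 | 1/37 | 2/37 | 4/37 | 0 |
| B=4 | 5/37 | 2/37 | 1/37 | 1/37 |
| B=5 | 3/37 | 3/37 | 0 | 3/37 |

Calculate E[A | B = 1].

P(B = 1) = 12/37.
Σ A·P over the event = 4·(4/37) + 6·(3/37) + 7·(5/37) = 69/37.
E[A | B = 1] = (69/37) / (12/37) = 23/4.

23/4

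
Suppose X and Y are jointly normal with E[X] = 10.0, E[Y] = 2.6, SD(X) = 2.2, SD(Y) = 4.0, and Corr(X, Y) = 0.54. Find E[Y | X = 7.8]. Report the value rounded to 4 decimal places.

0.4400

E[Y | X=x] = μ_Y + ρ(σ_Y/σ_X)(x − μ_X) for jointly normal variables.
E[Y | X=7.8] = 2.6 + (0.54)·(4.0/2.2)·(7.8 − (10.0)) = 2.6 + (0.98182)·(-2.2) = 0.4400.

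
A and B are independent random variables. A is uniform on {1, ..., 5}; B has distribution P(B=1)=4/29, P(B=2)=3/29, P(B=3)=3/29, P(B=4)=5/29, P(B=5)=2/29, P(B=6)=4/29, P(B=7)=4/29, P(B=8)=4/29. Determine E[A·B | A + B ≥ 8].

527/25

P(A + B ≥ 8) = 15/29.
Summing AB·P(x,y) over outcomes with A + B ≥ 8 gives 1581/145.
E[A·B | A + B ≥ 8] = (1581/145) / (15/29) = 527/25.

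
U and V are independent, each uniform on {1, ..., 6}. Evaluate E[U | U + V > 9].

Outcomes with U + V > 9: (4,6), (5,5), (5,6), (6,4), (6,5), (6,6), each with probability 1/36.
E[U | U + V > 9] = (4 + 5 + 5 + 6 + 6 + 6) / 6 = 16/3.

16/3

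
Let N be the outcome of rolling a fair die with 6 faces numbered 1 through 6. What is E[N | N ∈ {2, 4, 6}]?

P(N ∈ {2, 4, 6}) = 1/2.
Σ over the event: 2·1/6 + 4·1/6 + 6·1/6 = 2.
E[N | N ∈ {2, 4, 6}] = (2) / (1/2) = 4.

4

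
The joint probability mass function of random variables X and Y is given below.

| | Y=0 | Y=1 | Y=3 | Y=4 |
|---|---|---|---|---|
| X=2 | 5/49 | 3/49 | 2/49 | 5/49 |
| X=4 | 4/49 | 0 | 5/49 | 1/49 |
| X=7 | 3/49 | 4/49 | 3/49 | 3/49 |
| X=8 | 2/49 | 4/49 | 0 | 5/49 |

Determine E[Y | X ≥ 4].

P(X ≥ 4) = 34/49.
Summing Y·P(X=x,Y=y) over the conditioning event gives 68/49.
E[Y | X ≥ 4] = (68/49) / (34/49) = 2.

2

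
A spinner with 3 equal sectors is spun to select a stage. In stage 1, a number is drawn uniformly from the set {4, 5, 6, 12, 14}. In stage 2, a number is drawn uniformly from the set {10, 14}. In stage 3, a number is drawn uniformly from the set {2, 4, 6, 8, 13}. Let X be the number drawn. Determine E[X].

E[X | stage 1] = (4+5+6+12+14)/5 = 41/5.
E[X | stage 2] = (10+14)/2 = 12.
E[X | stage 3] = (2+4+6+8+13)/5 = 33/5.
By the law of total expectation,
E[X] = (1/3)·(41/5) + (1/3)·(12) + (1/3)·(33/5) = 134/15.

134/15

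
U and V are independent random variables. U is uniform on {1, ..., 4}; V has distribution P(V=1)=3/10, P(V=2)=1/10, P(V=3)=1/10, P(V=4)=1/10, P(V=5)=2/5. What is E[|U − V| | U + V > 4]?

15/7

P(U + V > 4) = 7/10.
Summing |U−V|·P(x,y) over outcomes with U + V > 4 gives 3/2.
E[|U − V| | U + V > 4] = (3/2) / (7/10) = 15/7.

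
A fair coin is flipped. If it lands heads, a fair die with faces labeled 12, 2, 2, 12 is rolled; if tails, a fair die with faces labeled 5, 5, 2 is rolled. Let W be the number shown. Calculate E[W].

E[W | heads] = (12+2+2+12)/4 = 7.
E[W | tails] = (5+5+2)/3 = 4.
By the law of total expectation,
E[W] = (1/2)·(7) + (1/2)·(4) = 11/2.

11/2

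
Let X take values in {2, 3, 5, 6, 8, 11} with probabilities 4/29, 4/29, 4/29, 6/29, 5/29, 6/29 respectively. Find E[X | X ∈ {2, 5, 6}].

P(X ∈ {2, 5, 6}) = 14/29.
Σ over the event: 2·4/29 + 5·4/29 + 6·6/29 = 64/29.
E[X | X ∈ {2, 5, 6}] = (64/29) / (14/29) = 32/7.

32/7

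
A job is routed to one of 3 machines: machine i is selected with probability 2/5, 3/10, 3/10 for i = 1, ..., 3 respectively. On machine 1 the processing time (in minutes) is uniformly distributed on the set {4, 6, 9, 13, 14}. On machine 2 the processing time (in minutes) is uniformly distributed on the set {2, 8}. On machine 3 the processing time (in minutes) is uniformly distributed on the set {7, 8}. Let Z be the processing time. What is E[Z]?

743/100

E[Z | machine 1] = (4+6+9+13+14)/5 = 46/5.
E[Z | machine 2] = (2+8)/2 = 5.
E[Z | machine 3] = (7+8)/2 = 15/2.
E[Z] = (2/5)·(46/5) + (3/10)·(5) + (3/10)·(15/2) = 743/100.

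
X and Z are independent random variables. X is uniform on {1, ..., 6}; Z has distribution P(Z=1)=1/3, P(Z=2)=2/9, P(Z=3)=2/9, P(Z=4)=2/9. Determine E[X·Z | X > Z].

P(X > Z) = 11/18.
Summing XZ·P(x,y) over outcomes with X > Z gives 155/27.
E[X·Z | X > Z] = (155/27) / (11/18) = 310/33.

310/33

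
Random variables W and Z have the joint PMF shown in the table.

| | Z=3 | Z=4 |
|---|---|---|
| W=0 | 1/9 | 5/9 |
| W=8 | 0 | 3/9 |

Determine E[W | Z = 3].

P(Z = 3) = 1/9.
Σ W·P over the event = 0·(1/9) = 0.
E[W | Z = 3] = (0) / (1/9) = 0.

0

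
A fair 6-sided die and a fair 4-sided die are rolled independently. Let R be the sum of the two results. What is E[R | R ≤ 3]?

P(R ≤ 3) = 1/8.
Σ over the event: 2·1/24 + 3·1/12 = 1/3.
E[R | R ≤ 3] = (1/3) / (1/8) = 8/3.

8/3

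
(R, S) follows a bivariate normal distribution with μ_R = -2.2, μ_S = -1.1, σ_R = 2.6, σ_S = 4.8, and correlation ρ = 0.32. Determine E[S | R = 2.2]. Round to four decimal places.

1.4994

E[S | R=x] = μ_S + ρ(σ_S/σ_R)(x − μ_R) for jointly normal variables.
E[S | R=2.2] = -1.1 + (0.32)·(4.8/2.6)·(2.2 − (-2.2)) = -1.1 + (0.59077)·(4.4) = 1.4994.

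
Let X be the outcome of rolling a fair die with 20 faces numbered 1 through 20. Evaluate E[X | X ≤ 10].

11/2

Given X ≤ 10, X is equally likely to be any of {1, 2, 3, 4, 5, 6, 7, 8, 9, 10}.
E[X | X ≤ 10] = (1 + 2 + 3 + 4 + 5 + 6 + 7 + 8 + 9 + 10) / 10 = 11/2.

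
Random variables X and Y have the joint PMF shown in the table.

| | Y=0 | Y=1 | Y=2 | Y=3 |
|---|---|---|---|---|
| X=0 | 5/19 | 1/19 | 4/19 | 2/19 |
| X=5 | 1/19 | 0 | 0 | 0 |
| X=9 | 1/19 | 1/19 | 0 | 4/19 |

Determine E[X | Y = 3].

P(Y = 3) = 6/19.
Σ X·P over the event = 0·(2/19) + 9·(4/19) = 36/19.
E[X | Y = 3] = (36/19) / (6/19) = 6.

6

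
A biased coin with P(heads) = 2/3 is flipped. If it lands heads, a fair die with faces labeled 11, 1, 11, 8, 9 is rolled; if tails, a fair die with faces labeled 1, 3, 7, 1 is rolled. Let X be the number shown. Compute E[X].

E[X | heads] = (11+1+11+8+9)/5 = 8.
E[X | tails] = (1+3+7+1)/4 = 3.
By the law of total expectation,
E[X] = (2/3)·(8) + (1/3)·(3) = 19/3.

19/3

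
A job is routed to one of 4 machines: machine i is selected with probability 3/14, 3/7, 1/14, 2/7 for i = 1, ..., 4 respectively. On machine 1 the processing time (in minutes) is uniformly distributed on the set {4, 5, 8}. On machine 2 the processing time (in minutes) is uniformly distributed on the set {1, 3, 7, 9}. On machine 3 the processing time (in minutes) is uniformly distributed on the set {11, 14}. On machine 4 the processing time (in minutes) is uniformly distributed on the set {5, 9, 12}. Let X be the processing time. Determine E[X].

E[X | machine 1] = (4+5+8)/3 = 17/3.
E[X | machine 2] = (1+3+7+9)/4 = 5.
E[X | machine 3] = (11+14)/2 = 25/2.
E[X | machine 4] = (5+9+12)/3 = 26/3.
By the law of total expectation,
E[X] = (3/14)·(17/3) + (3/7)·(5) + (1/14)·(25/2) + (2/7)·(26/3) = 565/84.

565/84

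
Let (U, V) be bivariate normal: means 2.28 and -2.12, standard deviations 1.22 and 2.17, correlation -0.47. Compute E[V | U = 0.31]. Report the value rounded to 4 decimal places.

The regression of V on U has slope ρ·σ_V/σ_U and passes through (μ_U, μ_V).
E[V | U=0.31] = -2.12 + (-0.47)·(2.17/1.22)·(0.31 − (2.28)) = -2.12 + (-0.83598)·(-1.97) = -0.4731.

-0.4731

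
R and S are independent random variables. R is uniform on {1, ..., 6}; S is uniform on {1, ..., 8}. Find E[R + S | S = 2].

Outcomes with S = 2: (1,2), (2,2), (3,2), (4,2), (5,2), (6,2), each with probability 1/48.
E[R + S | S = 2] = (3 + 4 + 5 + 6 + 7 + 8) / 6 = 11/2.

11/2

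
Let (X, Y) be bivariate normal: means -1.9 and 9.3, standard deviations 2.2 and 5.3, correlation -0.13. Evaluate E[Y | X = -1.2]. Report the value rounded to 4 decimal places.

E[Y | X=x] = μ_Y + ρ(σ_Y/σ_X)(x − μ_X) for jointly normal variables.
E[Y | X=-1.2] = 9.3 + (-0.13)·(5.3/2.2)·(-1.2 − (-1.9)) = 9.3 + (-0.31318)·(0.7) = 9.0808.

9.0808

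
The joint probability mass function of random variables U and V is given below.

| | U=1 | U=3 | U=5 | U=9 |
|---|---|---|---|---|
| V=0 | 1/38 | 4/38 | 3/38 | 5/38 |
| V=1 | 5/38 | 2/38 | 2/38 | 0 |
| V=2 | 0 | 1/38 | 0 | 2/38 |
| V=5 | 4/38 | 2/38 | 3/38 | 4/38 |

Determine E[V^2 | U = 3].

P(U = 3) = 9/38.
Σ V^2·P over the event = 0·(4/38) + 1·(2/38) + 4·(1/38) + 25·(2/38) = 28/19.
E[V^2 | U = 3] = (28/19) / (9/38) = 56/9.

56/9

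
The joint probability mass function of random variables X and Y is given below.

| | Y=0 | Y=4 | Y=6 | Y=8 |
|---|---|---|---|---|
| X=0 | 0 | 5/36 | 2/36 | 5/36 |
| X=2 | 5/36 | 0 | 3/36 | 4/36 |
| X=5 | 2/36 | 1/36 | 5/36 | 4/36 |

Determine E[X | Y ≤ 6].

56/23

P(Y ≤ 6) = 23/36.
Σ X·P over the event = 0·(5/36) + 0·(2/36) + 2·(5/36) + 2·(3/36) + 5·(2/36) + 5·(1/36) + 5·(5/36) = 14/9.
E[X | Y ≤ 6] = (14/9) / (23/36) = 56/23.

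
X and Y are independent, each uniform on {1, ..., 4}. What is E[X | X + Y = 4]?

Outcomes with X + Y = 4: (1,3), (2,2), (3,1), each with probability 1/16.
E[X | X + Y = 4] = (1 + 2 + 3) / 3 = 2.

2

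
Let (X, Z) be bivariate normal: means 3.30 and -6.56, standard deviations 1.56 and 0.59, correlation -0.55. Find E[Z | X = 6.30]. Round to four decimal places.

The regression of Z on X has slope ρ·σ_Z/σ_X and passes through (μ_X, μ_Z).
E[Z | X=6.30] = -6.56 + (-0.55)·(0.59/1.56)·(6.30 − (3.30)) = -6.56 + (-0.20801)·(3) = -7.1840.

-7.1840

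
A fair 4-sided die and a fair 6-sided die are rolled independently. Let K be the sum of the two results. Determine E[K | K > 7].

P(K > 7) = 1/4.
Σ over the event: 8·1/8 + 9·1/12 + 10·1/24 = 13/6.
E[K | K > 7] = (13/6) / (1/4) = 26/3.

26/3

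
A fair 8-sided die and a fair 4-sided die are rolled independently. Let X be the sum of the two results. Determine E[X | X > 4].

102/13

P(X > 4) = 13/16.
Σ over the event: 5·1/8 + 6·1/8 + 7·1/8 + 8·1/8 + 9·1/8 + 10·3/32 + 11·1/16 + 12·1/32 = 51/8.
E[X | X > 4] = (51/8) / (13/16) = 102/13.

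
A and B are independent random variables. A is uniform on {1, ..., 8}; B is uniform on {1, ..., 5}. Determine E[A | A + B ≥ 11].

Outcomes with A + B ≥ 11: (6,5), (7,4), (7,5), (8,3), (8,4), (8,5), each with probability 1/40.
E[A | A + B ≥ 11] = (6 + 7 + 7 + 8 + 8 + 8) / 6 = 22/3.

22/3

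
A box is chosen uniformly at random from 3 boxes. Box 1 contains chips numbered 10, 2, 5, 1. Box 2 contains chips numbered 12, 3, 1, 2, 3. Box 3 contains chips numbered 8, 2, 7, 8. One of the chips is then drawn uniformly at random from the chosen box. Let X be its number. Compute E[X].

E[X | box 1] = (10+2+5+1)/4 = 9/2.
E[X | box 2] = (12+3+1+2+3)/5 = 21/5.
E[X | box 3] = (8+2+7+8)/4 = 25/4.
E[X] = (1/3)·(9/2) + (1/3)·(21/5) + (1/3)·(25/4) = 299/60.

299/60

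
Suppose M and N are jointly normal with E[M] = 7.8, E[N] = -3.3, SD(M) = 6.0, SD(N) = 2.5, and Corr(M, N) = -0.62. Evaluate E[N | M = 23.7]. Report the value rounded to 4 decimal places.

The regression of N on M has slope ρ·σ_N/σ_M and passes through (μ_M, μ_N).
E[N | M=23.7] = -3.3 + (-0.62)·(2.5/6.0)·(23.7 − (7.8)) = -3.3 + (-0.258333)·(15.9) = -7.4075.

-7.4075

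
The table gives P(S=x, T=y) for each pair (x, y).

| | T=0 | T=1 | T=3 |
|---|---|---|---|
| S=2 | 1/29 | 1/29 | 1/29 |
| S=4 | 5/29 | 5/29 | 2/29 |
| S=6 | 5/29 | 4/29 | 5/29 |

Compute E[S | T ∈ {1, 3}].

P(T ∈ {1, 3}) = 18/29.
Σ S·P over the event = 2·(1/29) + 2·(1/29) + 4·(5/29) + 4·(2/29) + 6·(4/29) + 6·(5/29) = 86/29.
E[S | T ∈ {1, 3}] = (86/29) / (18/29) = 43/9.

43/9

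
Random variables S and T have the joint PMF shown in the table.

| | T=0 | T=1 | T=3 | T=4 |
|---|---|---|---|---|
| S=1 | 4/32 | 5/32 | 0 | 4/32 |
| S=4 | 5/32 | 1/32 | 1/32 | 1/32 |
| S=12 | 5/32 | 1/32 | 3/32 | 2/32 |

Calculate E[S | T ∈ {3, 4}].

72/11

P(T ∈ {3, 4}) = 11/32.
Σ S·P over the event = 1·(4/32) + 4·(1/32) + 4·(1/32) + 12·(3/32) + 12·(2/32) = 9/4.
E[S | T ∈ {3, 4}] = (9/4) / (11/32) = 72/11.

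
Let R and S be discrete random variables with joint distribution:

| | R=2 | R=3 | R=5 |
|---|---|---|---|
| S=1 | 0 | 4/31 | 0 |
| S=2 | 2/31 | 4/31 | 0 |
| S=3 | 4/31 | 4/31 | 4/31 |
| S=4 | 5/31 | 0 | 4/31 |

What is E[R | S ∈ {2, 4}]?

46/15

P(S ∈ {2, 4}) = 15/31.
Summing R·P(R=x,S=y) over the conditioning event gives 46/31.
E[R | S ∈ {2, 4}] = (46/31) / (15/31) = 46/15.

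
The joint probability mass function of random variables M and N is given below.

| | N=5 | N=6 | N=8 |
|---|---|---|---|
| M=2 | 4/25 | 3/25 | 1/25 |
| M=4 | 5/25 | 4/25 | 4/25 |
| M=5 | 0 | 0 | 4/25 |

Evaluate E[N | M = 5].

8

P(M = 5) = 4/25.
Summing N·P(M=x,N=y) over the conditioning event gives 32/25.
E[N | M = 5] = (32/25) / (4/25) = 8.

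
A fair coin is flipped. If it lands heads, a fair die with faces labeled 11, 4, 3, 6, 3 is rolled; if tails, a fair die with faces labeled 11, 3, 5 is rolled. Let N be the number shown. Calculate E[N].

88/15

E[N | heads] = (11+4+3+6+3)/5 = 27/5.
E[N | tails] = (11+3+5)/3 = 19/3.
E[N] = (1/2)·(27/5) + (1/2)·(19/3) = 88/15.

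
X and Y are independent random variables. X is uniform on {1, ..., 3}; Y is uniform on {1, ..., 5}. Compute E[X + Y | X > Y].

P(X > Y) = 1/5.
Summing (X+Y)·P(x,y) over outcomes with X > Y gives 4/5.
E[X + Y | X > Y] = (4/5) / (1/5) = 4.

4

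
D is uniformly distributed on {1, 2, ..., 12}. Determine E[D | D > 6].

19/2

Given D > 6, D is equally likely to be any of {7, 8, 9, 10, 11, 12}.
E[D | D > 6] = (7 + 8 + 9 + 10 + 11 + 12) / 6 = 19/2.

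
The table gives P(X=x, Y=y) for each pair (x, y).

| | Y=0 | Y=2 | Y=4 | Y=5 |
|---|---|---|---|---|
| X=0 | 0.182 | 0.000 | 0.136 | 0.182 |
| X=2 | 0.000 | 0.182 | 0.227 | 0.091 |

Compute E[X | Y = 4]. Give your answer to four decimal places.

1.2507

P(Y = 4) = 0.363.
Σ X·P over the event = 0·(0.136) + 2·(0.227) = 0.454.
E[X | Y = 4] = (0.454) / (0.363) = 1.2507.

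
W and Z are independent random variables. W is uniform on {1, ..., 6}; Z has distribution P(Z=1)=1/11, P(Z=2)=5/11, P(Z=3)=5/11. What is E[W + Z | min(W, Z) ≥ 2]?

P(min(W, Z) ≥ 2) = 25/33.
Summing (W+Z)·P(x,y) over outcomes with min(W, Z) ≥ 2 gives 325/66.
E[W + Z | min(W, Z) ≥ 2] = (325/66) / (25/33) = 13/2.

13/2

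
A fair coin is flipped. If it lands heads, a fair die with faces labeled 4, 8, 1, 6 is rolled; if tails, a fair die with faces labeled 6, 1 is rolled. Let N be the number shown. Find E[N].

33/8

E[N | heads] = (4+8+1+6)/4 = 19/4.
E[N | tails] = (6+1)/2 = 7/2.
By the law of total expectation,
E[N] = (1/2)·(19/4) + (1/2)·(7/2) = 33/8.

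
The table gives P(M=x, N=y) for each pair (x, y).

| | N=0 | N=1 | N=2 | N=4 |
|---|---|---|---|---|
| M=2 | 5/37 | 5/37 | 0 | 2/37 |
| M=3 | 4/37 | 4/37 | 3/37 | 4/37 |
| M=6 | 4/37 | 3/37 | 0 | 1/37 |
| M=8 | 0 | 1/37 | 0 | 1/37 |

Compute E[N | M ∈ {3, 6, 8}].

P(M ∈ {3, 6, 8}) = 25/37.
Summing N·P(M=x,N=y) over the conditioning event gives 38/37.
E[N | M ∈ {3, 6, 8}] = (38/37) / (25/37) = 38/25.

38/25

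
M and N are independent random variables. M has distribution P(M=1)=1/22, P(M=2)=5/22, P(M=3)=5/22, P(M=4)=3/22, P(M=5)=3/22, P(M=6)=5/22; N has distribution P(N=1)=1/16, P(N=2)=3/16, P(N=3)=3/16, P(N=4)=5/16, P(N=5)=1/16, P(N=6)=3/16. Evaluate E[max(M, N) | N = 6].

6

P(N = 6) = 3/16.
Summing max(M,N)·P(x,y) over outcomes with N = 6 gives 9/8.
E[max(M, N) | N = 6] = (9/8) / (3/16) = 6.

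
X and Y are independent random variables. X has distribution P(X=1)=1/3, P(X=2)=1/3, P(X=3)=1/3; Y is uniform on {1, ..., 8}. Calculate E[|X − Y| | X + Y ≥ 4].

P(X + Y ≥ 4) = 7/8.
Summing |X−Y|·P(x,y) over outcomes with X + Y ≥ 4 gives 11/4.
E[|X − Y| | X + Y ≥ 4] = (11/4) / (7/8) = 22/7.

22/7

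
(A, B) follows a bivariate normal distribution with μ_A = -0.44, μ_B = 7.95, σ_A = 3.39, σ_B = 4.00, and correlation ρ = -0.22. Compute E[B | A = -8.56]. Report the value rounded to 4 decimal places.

10.0578

For a bivariate normal, E[B | A=x] = μ_B + ρ·(σ_B/σ_A)·(x − μ_A).
E[B | A=-8.56] = 7.95 + (-0.22)·(4.00/3.39)·(-8.56 − (-0.44)) = 7.95 + (-0.259587)·(-8.12) = 10.0578.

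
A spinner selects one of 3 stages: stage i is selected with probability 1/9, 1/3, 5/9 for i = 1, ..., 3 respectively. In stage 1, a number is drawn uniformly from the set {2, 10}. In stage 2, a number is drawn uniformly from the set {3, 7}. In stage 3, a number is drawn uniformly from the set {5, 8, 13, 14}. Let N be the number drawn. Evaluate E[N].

E[N | stage 1] = (2+10)/2 = 6.
E[N | stage 2] = (3+7)/2 = 5.
E[N | stage 3] = (5+8+13+14)/4 = 10.
By the law of total expectation,
E[N] = (1/9)·(6) + (1/3)·(5) + (5/9)·(10) = 71/9.

71/9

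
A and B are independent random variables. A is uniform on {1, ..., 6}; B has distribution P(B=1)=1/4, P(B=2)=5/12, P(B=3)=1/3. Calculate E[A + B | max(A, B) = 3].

P(max(A, B) = 3) = 5/18.
Summing (A+B)·P(x,y) over outcomes with max(A, B) = 3 gives 97/72.
E[A + B | max(A, B) = 3] = (97/72) / (5/18) = 97/20.

97/20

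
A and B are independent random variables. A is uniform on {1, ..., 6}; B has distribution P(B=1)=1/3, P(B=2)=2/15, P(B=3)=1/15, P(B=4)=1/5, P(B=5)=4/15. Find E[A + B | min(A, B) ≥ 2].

P(min(A, B) ≥ 2) = 5/9.
Summing (A+B)·P(x,y) over outcomes with min(A, B) ≥ 2 gives 79/18.
E[A + B | min(A, B) ≥ 2] = (79/18) / (5/9) = 79/10.

79/10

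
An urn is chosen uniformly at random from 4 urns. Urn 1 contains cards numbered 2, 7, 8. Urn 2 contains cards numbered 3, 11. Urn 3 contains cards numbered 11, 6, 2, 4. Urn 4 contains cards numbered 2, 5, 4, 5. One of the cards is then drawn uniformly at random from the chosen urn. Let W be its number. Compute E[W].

269/48

E[W | urn 1] = (2+7+8)/3 = 17/3.
E[W | urn 2] = (3+11)/2 = 7.
E[W | urn 3] = (11+6+2+4)/4 = 23/4.
E[W | urn 4] = (2+5+4+5)/4 = 4.
By the law of total expectation,
E[W] = (1/4)·(17/3) + (1/4)·(7) + (1/4)·(23/4) + (1/4)·(4) = 269/48.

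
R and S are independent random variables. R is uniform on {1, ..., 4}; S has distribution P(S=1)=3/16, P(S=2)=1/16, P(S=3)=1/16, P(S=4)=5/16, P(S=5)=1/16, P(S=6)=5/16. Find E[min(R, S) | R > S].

4/3

P(R > S) = 3/16.
Summing min(R,S)·P(x,y) over outcomes with R > S gives 1/4.
E[min(R, S) | R > S] = (1/4) / (3/16) = 4/3.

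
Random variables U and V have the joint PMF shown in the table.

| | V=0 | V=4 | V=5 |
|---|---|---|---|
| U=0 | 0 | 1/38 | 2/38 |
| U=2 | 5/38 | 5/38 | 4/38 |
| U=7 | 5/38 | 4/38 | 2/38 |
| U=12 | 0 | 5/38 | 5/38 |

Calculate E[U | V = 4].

98/15

P(V = 4) = 15/38.
Summing U·P(U=x,V=y) over the conditioning event gives 49/19.
E[U | V = 4] = (49/19) / (15/38) = 98/15.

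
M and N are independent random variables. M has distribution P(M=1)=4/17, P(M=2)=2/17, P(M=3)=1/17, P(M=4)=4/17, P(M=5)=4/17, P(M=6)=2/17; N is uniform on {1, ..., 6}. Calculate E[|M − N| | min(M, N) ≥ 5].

P(min(M, N) ≥ 5) = 2/17.
Summing |M−N|·P(x,y) over outcomes with min(M, N) ≥ 5 gives 1/17.
E[|M − N| | min(M, N) ≥ 5] = (1/17) / (2/17) = 1/2.

1/2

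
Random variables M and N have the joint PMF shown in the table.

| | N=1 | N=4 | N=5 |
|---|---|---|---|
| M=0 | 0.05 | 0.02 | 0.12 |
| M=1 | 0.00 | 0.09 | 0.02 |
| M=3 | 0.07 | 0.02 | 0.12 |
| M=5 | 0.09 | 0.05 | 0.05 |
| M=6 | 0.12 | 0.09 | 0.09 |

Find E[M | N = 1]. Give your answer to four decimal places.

4.1818

P(N = 1) = 0.33.
Σ M·P over the event = 0·(0.05) + 3·(0.07) + 5·(0.09) + 6·(0.12) = 1.38.
E[M | N = 1] = (1.38) / (0.33) = 4.1818.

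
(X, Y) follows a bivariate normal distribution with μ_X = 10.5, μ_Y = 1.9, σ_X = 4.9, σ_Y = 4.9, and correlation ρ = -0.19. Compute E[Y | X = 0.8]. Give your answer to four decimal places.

3.7430

For a bivariate normal, E[Y | X=x] = μ_Y + ρ·(σ_Y/σ_X)·(x − μ_X).
E[Y | X=0.8] = 1.9 + (-0.19)·(4.9/4.9)·(0.8 − (10.5)) = 1.9 + (-0.19)·(-9.7) = 3.7430.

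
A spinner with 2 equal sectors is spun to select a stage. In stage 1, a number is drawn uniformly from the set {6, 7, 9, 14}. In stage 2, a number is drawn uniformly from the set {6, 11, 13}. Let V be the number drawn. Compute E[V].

19/2

E[V | stage 1] = (6+7+9+14)/4 = 9.
E[V | stage 2] = (6+11+13)/3 = 10.
By the law of total expectation,
E[V] = (1/2)·(9) + (1/2)·(10) = 19/2.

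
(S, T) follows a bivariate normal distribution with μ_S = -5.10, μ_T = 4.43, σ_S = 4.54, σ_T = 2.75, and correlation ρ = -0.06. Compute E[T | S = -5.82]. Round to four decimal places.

The regression of T on S has slope ρ·σ_T/σ_S and passes through (μ_S, μ_T).
E[T | S=-5.82] = 4.43 + (-0.06)·(2.75/4.54)·(-5.82 − (-5.10)) = 4.43 + (-0.036344)·(-0.72) = 4.4562.

4.4562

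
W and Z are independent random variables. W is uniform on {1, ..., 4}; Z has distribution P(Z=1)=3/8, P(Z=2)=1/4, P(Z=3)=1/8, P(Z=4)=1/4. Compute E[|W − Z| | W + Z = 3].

1

P(W + Z = 3) = 5/32.
Summing |W−Z|·P(x,y) over outcomes with W + Z = 3 gives 5/32.
E[|W − Z| | W + Z = 3] = (5/32) / (5/32) = 1.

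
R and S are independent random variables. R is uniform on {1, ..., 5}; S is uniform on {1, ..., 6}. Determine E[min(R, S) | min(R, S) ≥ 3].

P(min(R, S) ≥ 3) = 2/5.
Summing min(R,S)·P(x,y) over outcomes with min(R, S) ≥ 3 gives 22/15.
E[min(R, S) | min(R, S) ≥ 3] = (22/15) / (2/5) = 11/3.

11/3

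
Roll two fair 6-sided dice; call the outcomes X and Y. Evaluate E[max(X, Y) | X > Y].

P(X > Y) = 5/12.
Summing max(X,Y)·P(x,y) over outcomes with X > Y gives 35/18.
E[max(X, Y) | X > Y] = (35/18) / (5/12) = 14/3.

14/3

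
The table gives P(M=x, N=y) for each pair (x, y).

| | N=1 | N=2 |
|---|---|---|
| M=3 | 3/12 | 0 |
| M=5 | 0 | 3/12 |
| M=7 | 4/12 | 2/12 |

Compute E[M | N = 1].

37/7

P(N = 1) = 7/12.
Σ M·P over the event = 3·(3/12) + 7·(4/12) = 37/12.
E[M | N = 1] = (37/12) / (7/12) = 37/7.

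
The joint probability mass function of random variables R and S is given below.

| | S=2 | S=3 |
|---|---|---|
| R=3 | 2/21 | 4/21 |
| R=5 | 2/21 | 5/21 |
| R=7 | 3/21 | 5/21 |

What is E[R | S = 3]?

36/7

P(S = 3) = 2/3.
Σ R·P over the event = 3·(4/21) + 5·(5/21) + 7·(5/21) = 24/7.
E[R | S = 3] = (24/7) / (2/3) = 36/7.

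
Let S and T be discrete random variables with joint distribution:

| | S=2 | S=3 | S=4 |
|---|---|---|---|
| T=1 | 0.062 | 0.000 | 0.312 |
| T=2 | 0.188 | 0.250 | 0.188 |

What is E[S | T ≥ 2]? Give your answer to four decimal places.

3.0000

P(T ≥ 2) = 0.626.
Summing S·P(S=x,T=y) over the conditioning event gives 1.878.
E[S | T ≥ 2] = (1.878) / (0.626) = 3.0000.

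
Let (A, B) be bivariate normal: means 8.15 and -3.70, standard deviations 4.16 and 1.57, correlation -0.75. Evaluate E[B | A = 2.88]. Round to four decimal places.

-2.2083

E[B | A=x] = μ_B + ρ(σ_B/σ_A)(x − μ_A) for jointly normal variables.
E[B | A=2.88] = -3.70 + (-0.75)·(1.57/4.16)·(2.88 − (8.15)) = -3.70 + (-0.28305)·(-5.27) = -2.2083.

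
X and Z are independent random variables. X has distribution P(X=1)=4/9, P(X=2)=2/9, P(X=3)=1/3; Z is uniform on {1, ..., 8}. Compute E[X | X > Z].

P(X > Z) = 1/9.
Summing X·P(x,y) over outcomes with X > Z gives 11/36.
E[X | X > Z] = (11/36) / (1/9) = 11/4.

11/4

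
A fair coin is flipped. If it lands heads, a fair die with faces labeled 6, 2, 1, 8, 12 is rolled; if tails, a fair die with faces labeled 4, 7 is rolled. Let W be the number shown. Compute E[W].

E[W | heads] = (6+2+1+8+12)/5 = 29/5.
E[W | tails] = (4+7)/2 = 11/2.
E[W] = (1/2)·(29/5) + (1/2)·(11/2) = 113/20.

113/20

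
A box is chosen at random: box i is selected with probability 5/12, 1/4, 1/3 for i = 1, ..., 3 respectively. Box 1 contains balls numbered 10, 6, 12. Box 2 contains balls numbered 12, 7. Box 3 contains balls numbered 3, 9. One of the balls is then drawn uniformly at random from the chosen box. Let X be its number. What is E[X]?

E[X | box 1] = (10+6+12)/3 = 28/3.
E[X | box 2] = (12+7)/2 = 19/2.
E[X | box 3] = (3+9)/2 = 6.
By the law of total expectation,
E[X] = (5/12)·(28/3) + (1/4)·(19/2) + (1/3)·(6) = 595/72.

595/72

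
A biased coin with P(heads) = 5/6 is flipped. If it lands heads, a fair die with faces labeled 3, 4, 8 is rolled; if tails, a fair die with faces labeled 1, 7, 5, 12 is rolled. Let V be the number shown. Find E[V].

125/24

E[V | heads] = (3+4+8)/3 = 5.
E[V | tails] = (1+7+5+12)/4 = 25/4.
By the law of total expectation,
E[V] = (5/6)·(5) + (1/6)·(25/4) = 125/24.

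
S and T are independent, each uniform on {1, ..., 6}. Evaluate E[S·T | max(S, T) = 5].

125/9

P(max(S, T) = 5) = 1/4.
Summing ST·P(x,y) over outcomes with max(S, T) = 5 gives 125/36.
E[S·T | max(S, T) = 5] = (125/36) / (1/4) = 125/9.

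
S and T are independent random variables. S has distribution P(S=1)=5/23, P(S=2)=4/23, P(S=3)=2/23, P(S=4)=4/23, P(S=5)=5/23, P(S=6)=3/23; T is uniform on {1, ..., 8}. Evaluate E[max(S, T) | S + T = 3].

P(S + T = 3) = 9/184.
Summing max(S,T)·P(x,y) over outcomes with S + T = 3 gives 9/92.
E[max(S, T) | S + T = 3] = (9/92) / (9/184) = 2.

2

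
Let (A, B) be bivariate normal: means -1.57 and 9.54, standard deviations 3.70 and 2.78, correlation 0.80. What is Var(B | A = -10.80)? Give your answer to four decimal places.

2.7822

For a bivariate normal, Var(B | A=x) = σ_B²(1 − ρ²).
Var(B | A=-10.80) = (2.78)²·(1 − (0.80)²) = 7.7284·0.36 = 2.7822.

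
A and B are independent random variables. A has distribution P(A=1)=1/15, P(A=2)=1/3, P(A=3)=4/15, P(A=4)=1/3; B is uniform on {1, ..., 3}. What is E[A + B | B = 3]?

P(B = 3) = 1/3.
Summing (A+B)·P(x,y) over outcomes with B = 3 gives 88/45.
E[A + B | B = 3] = (88/45) / (1/3) = 88/15.

88/15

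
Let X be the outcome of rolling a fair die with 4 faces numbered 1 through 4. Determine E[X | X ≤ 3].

2

Given X ≤ 3, X is equally likely to be any of {1, 2, 3}.
E[X | X ≤ 3] = (1 + 2 + 3) / 3 = 2.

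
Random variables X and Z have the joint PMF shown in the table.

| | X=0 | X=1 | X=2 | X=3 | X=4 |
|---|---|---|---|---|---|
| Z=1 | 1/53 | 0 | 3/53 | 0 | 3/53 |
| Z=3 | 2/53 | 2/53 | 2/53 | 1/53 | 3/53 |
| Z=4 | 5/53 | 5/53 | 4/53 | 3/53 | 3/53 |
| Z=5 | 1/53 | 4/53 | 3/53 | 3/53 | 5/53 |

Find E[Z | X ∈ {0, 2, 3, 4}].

151/42

P(X ∈ {0, 2, 3, 4}) = 42/53.
Summing Z·P(X=x,Z=y) over the conditioning event gives 151/53.
E[Z | X ∈ {0, 2, 3, 4}] = (151/53) / (42/53) = 151/42.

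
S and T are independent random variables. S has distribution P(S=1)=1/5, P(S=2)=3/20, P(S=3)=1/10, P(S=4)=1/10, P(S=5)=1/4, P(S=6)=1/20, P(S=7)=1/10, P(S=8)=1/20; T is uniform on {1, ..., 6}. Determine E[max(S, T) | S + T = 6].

P(S + T = 6) = 2/15.
Summing max(S,T)·P(x,y) over outcomes with S + T = 6 gives 71/120.
E[max(S, T) | S + T = 6] = (71/120) / (2/15) = 71/16.

71/16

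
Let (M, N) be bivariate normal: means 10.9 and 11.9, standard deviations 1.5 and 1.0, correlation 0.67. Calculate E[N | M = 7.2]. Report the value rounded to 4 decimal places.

For a bivariate normal, E[N | M=x] = μ_N + ρ·(σ_N/σ_M)·(x − μ_M).
E[N | M=7.2] = 11.9 + (0.67)·(1.0/1.5)·(7.2 − (10.9)) = 11.9 + (0.44667)·(-3.7) = 10.2473.

10.2473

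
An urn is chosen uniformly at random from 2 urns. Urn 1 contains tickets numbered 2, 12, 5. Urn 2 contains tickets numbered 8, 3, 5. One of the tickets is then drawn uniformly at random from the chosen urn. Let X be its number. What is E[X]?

E[X | urn 1] = (2+12+5)/3 = 19/3.
E[X | urn 2] = (8+3+5)/3 = 16/3.
E[X] = (1/2)·(19/3) + (1/2)·(16/3) = 35/6.

35/6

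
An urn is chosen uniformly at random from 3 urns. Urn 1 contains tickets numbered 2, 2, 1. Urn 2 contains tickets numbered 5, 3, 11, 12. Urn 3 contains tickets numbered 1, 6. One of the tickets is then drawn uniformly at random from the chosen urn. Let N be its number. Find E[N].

155/36

E[N | urn 1] = (2+2+1)/3 = 5/3.
E[N | urn 2] = (5+3+11+12)/4 = 31/4.
E[N | urn 3] = (1+6)/2 = 7/2.
By the law of total expectation,
E[N] = (1/3)·(5/3) + (1/3)·(31/4) + (1/3)·(7/2) = 155/36.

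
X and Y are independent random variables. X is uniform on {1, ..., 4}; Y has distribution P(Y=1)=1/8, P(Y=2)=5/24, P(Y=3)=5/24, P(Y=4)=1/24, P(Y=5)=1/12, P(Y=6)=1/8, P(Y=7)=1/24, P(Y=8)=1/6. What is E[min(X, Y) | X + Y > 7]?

95/34

P(X + Y > 7) = 17/48.
Summing min(X,Y)·P(x,y) over outcomes with X + Y > 7 gives 95/96.
E[min(X, Y) | X + Y > 7] = (95/96) / (17/48) = 95/34.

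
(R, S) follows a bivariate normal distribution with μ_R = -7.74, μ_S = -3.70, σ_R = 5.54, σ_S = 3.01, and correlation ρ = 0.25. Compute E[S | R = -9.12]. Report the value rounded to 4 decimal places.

For a bivariate normal, E[S | R=x] = μ_S + ρ·(σ_S/σ_R)·(x − μ_R).
E[S | R=-9.12] = -3.70 + (0.25)·(3.01/5.54)·(-9.12 − (-7.74)) = -3.70 + (0.13583)·(-1.38) = -3.8874.

-3.8874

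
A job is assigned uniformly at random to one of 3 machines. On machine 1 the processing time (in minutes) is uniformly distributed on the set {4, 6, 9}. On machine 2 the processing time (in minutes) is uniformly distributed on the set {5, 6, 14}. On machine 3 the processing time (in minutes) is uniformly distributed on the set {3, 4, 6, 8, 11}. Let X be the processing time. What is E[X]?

316/45

E[X | machine 1] = (4+6+9)/3 = 19/3.
E[X | machine 2] = (5+6+14)/3 = 25/3.
E[X | machine 3] = (3+4+6+8+11)/5 = 32/5.
By the law of total expectation,
E[X] = (1/3)·(19/3) + (1/3)·(25/3) + (1/3)·(32/5) = 316/45.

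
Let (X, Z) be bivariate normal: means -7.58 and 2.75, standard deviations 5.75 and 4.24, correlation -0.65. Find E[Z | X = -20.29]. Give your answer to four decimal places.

E[Z | X=x] = μ_Z + ρ(σ_Z/σ_X)(x − μ_X) for jointly normal variables.
E[Z | X=-20.29] = 2.75 + (-0.65)·(4.24/5.75)·(-20.29 − (-7.58)) = 2.75 + (-0.479304)·(-12.71) = 8.8420.

8.8420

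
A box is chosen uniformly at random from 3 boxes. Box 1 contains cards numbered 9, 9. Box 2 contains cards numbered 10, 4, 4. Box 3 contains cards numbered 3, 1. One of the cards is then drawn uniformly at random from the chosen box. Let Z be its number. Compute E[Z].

E[Z | box 1] = (9+9)/2 = 9.
E[Z | box 2] = (10+4+4)/3 = 6.
E[Z | box 3] = (3+1)/2 = 2.
By the law of total expectation,
E[Z] = (1/3)·(9) + (1/3)·(6) + (1/3)·(2) = 17/3.

17/3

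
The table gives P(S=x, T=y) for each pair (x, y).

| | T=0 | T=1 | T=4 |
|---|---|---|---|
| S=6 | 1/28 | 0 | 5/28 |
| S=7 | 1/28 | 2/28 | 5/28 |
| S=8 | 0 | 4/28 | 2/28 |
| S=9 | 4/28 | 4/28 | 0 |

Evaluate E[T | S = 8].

2

P(S = 8) = 3/14.
Σ T·P over the event = 1·(4/28) + 4·(2/28) = 3/7.
E[T | S = 8] = (3/7) / (3/14) = 2.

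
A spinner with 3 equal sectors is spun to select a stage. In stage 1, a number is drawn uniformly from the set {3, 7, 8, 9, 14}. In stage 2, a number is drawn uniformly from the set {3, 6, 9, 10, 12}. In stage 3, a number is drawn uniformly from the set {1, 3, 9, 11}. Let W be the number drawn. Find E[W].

37/5

E[W | stage 1] = (3+7+8+9+14)/5 = 41/5.
E[W | stage 2] = (3+6+9+10+12)/5 = 8.
E[W | stage 3] = (1+3+9+11)/4 = 6.
E[W] = (1/3)·(41/5) + (1/3)·(8) + (1/3)·(6) = 37/5.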